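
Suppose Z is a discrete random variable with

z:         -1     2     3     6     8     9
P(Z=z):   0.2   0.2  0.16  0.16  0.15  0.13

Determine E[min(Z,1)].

E[min(Z,1)] = Σ min(z,1)·P(Z=z)
 = (-1)·0.2 + 1·0.2 + 1·0.16 + 1·0.16 + 1·0.15 + 1·0.13
 = (-0.2) + 0.2 + 0.16 + 0.16 + 0.15 + 0.13
 = 0.6

0.6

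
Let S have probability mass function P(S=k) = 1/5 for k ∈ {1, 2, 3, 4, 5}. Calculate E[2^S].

12.4

E[2^S] = Σ 2^s·P(S=s)
 = 2·1/5 + 4·1/5 + 8·1/5 + 16·1/5 + 32·1/5
 = 2/5 + 4/5 + 8/5 + 16/5 + 32/5
 = 62/5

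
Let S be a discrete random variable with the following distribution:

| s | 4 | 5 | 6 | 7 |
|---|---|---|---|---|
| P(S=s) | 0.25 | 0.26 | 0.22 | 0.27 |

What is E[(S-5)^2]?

E[(S-5)^2] = Σ (s-5)^2·P(S=s)
 = 1·0.25 + 0·0.26 + 1·0.22 + 4·0.27
 = 0.25 + 0 + 0.22 + 1.08
 = 1.55

1.55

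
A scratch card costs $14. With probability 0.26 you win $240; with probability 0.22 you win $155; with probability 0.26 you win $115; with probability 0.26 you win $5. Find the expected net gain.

E[payout] = 240·0.26 + 155·0.22 + 115·0.26 + 5·0.26
 = 62.4 + 34.1 + 29.9 + 1.3
 = 127.7
Net = 127.7 - 14 = 113.7

113.7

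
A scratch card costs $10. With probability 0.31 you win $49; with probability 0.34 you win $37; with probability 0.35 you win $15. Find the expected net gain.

23.02

E[payout] = 49·0.31 + 37·0.34 + 15·0.35
 = 15.19 + 12.58 + 5.25
 = 33.02
Net = 33.02 - 10 = 23.02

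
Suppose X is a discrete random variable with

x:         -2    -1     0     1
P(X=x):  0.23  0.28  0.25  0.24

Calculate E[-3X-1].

0.5

E[-3X-1] = Σ (-3x-1)·P(X=x)
 = 5·0.23 + 2·0.28 + (-1)·0.25 + (-4)·0.24
 = 1.15 + 0.56 + (-0.25) + (-0.96)
 = 0.5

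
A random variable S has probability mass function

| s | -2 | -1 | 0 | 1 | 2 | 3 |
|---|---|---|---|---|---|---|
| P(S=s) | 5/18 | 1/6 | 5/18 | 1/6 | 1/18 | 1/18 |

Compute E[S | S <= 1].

-0.625

P(S <= 1) = 5/18 + 1/6 + 5/18 + 1/6 = 8/9.
E[S | S <= 1] = [(-2)·5/18 + (-1)·1/6 + 0·5/18 + 1·1/6] / (8/9)
 = -5/9 / (8/9)
 = -5/8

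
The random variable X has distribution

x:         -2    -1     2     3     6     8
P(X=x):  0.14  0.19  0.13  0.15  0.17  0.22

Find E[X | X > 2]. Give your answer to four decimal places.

5.9815

P(X > 2) = 0.15 + 0.17 + 0.22 = 0.54.
E[X | X > 2] = [3·0.15 + 6·0.17 + 8·0.22] / 0.54
 = 3.23 / 0.54
 = 323/54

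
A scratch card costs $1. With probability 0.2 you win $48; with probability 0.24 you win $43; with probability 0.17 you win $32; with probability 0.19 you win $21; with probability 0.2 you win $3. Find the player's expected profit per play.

E[payout] = 48·0.2 + 43·0.24 + 32·0.17 + 21·0.19 + 3·0.2
 = 9.6 + 10.32 + 5.44 + 3.99 + 0.6
 = 29.95
Net = 29.95 - 1 = 28.95

28.95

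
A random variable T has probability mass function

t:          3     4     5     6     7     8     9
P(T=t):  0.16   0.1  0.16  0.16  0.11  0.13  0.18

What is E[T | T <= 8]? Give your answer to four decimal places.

P(T <= 8) = 0.16 + 0.1 + 0.16 + 0.16 + 0.11 + 0.13 = 0.82.
E[T | T <= 8] = [3·0.16 + 4·0.1 + 5·0.16 + 6·0.16 + 7·0.11 + 8·0.13] / 0.82
 = 4.45 / 0.82
 = 445/82

5.4268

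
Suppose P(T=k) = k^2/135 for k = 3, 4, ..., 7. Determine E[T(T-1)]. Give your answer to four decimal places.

E[T(T-1)] = Σ t(t-1)·P(T=t)
 = 6·1/15 + 12·16/135 + 20·5/27 + 30·4/15 + 42·49/135
 = 2/5 + 64/45 + 100/27 + 8 + 686/45
 = 3884/135

28.7704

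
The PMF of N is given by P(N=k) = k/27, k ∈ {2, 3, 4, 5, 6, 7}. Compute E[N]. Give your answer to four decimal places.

E[N] = Σ n·P(N=n)
 = 2·2/27 + 3·1/9 + 4·4/27 + 5·5/27 + 6·2/9 + 7·7/27
 = 4/27 + 1/3 + 16/27 + 25/27 + 4/3 + 49/27
 = 139/27

5.1481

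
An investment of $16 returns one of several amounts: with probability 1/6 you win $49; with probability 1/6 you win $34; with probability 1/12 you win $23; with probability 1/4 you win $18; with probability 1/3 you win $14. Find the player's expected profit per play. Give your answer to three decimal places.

E[payout] = 49·1/6 + 34·1/6 + 23·1/12 + 18·1/4 + 14·1/3
 = 49/6 + 17/3 + 23/12 + 9/2 + 14/3
 = 299/12
Net = 299/12 - 16 = 107/12

8.917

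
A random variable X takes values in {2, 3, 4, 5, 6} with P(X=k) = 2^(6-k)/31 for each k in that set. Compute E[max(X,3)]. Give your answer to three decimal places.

3.355

E[max(X,3)] = Σ max(x,3)·P(X=x)
 = 3·16/31 + 3·8/31 + 4·4/31 + 5·2/31 + 6·1/31
 = 48/31 + 24/31 + 16/31 + 10/31 + 6/31
 = 104/31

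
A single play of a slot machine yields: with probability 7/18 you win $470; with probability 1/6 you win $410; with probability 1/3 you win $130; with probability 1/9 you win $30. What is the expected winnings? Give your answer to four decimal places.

297.7778

E[payout] = 470·7/18 + 410·1/6 + 130·1/3 + 30·1/9
 = 1645/9 + 205/3 + 130/3 + 10/3
 = 2680/9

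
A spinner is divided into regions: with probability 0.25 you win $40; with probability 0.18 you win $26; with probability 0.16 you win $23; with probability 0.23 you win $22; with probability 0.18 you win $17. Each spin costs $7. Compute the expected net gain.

19.48

E[payout] = 40·0.25 + 26·0.18 + 23·0.16 + 22·0.23 + 17·0.18
 = 10 + 4.68 + 3.68 + 5.06 + 3.06
 = 26.48
Net = 26.48 - 7 = 19.48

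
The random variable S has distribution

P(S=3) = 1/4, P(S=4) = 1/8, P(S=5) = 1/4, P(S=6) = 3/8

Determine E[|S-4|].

1.25

E[|S-4|] = Σ |s-4|·P(S=s)
 = 1·1/4 + 0·1/8 + 1·1/4 + 2·3/8
 = 1/4 + 0 + 1/4 + 3/4
 = 5/4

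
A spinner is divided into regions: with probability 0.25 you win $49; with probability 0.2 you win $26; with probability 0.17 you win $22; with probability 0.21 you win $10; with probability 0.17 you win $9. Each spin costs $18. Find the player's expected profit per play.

6.82

E[payout] = 49·0.25 + 26·0.2 + 22·0.17 + 10·0.21 + 9·0.17
 = 12.25 + 5.2 + 3.74 + 2.1 + 1.53
 = 24.82
Net = 24.82 - 18 = 6.82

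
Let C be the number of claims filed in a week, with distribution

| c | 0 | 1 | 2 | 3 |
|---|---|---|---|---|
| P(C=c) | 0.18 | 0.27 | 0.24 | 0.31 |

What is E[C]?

E[C] = Σ c·P(C=c)
 = 0·0.18 + 1·0.27 + 2·0.24 + 3·0.31
 = 0 + 0.27 + 0.48 + 0.93
 = 1.68

1.68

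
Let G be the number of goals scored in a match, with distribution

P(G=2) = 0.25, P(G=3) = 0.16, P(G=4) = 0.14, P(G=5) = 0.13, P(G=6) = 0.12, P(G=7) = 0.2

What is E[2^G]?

41.96

E[2^G] = Σ 2^g·P(G=g)
 = 4·0.25 + 8·0.16 + 16·0.14 + 32·0.13 + 64·0.12 + 128·0.2
 = 1 + 1.28 + 2.24 + 4.16 + 7.68 + 25.6
 = 41.96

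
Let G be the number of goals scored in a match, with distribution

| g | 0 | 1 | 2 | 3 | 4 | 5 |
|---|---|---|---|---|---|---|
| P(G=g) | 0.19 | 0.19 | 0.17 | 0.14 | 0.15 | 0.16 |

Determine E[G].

2.35

E[G] = Σ g·P(G=g)
 = 0·0.19 + 1·0.19 + 2·0.17 + 3·0.14 + 4·0.15 + 5·0.16
 = 0 + 0.19 + 0.34 + 0.42 + 0.6 + 0.8
 = 2.35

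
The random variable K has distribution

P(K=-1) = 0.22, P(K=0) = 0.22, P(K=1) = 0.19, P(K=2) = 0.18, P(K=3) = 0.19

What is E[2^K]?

E[2^K] = Σ 2^k·P(K=k)
 = 0.5·0.22 + 1·0.22 + 2·0.19 + 4·0.18 + 8·0.19
 = 0.11 + 0.22 + 0.38 + 0.72 + 1.52
 = 2.95

2.95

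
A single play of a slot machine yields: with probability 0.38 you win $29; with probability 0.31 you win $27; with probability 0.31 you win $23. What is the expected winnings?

E[payout] = 29·0.38 + 27·0.31 + 23·0.31
 = 11.02 + 8.37 + 7.13
 = 26.52

26.52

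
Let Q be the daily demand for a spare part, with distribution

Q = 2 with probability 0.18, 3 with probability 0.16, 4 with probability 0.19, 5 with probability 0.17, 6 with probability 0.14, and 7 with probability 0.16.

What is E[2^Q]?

39.92

E[2^Q] = Σ 2^q·P(Q=q)
 = 4·0.18 + 8·0.16 + 16·0.19 + 32·0.17 + 64·0.14 + 128·0.16
 = 0.72 + 1.28 + 3.04 + 5.44 + 8.96 + 20.48
 = 39.92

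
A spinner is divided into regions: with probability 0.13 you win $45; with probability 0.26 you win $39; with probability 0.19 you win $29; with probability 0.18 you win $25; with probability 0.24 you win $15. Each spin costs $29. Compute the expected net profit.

0.6

E[payout] = 45·0.13 + 39·0.26 + 29·0.19 + 25·0.18 + 15·0.24
 = 5.85 + 10.14 + 5.51 + 4.5 + 3.6
 = 29.6
Net = 29.6 - 29 = 0.6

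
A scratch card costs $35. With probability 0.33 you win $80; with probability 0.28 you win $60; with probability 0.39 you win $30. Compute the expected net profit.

E[payout] = 80·0.33 + 60·0.28 + 30·0.39
 = 26.4 + 16.8 + 11.7
 = 54.9
Net = 54.9 - 35 = 19.9

19.9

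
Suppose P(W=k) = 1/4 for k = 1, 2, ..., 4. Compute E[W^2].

7.5

E[W^2] = Σ w^2·P(W=w)
 = 1·1/4 + 4·1/4 + 9·1/4 + 16·1/4
 = 1/4 + 1 + 9/4 + 4
 = 15/2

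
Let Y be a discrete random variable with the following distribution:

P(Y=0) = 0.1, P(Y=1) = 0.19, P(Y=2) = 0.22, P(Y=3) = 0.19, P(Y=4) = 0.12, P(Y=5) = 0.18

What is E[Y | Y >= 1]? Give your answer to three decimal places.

2.867

P(Y >= 1) = 0.19 + 0.22 + 0.19 + 0.12 + 0.18 = 0.9.
E[Y | Y >= 1] = [1·0.19 + 2·0.22 + 3·0.19 + 4·0.12 + 5·0.18] / 0.9
 = 2.58 / 0.9
 = 43/15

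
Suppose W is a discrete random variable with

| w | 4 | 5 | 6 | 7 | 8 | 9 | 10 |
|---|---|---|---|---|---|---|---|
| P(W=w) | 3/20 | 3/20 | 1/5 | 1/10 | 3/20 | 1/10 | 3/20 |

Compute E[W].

6.85

E[W] = Σ w·P(W=w)
 = 4·3/20 + 5·3/20 + 6·1/5 + 7·1/10 + 8·3/20 + 9·1/10 + 10·3/20
 = 3/5 + 3/4 + 6/5 + 7/10 + 6/5 + 9/10 + 3/2
 = 137/20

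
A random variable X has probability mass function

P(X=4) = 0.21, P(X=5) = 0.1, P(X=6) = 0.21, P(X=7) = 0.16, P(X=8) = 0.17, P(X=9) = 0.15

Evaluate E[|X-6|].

E[|X-6|] = Σ |x-6|·P(X=x)
 = 2·0.21 + 1·0.1 + 0·0.21 + 1·0.16 + 2·0.17 + 3·0.15
 = 0.42 + 0.1 + 0 + 0.16 + 0.34 + 0.45
 = 1.47

1.47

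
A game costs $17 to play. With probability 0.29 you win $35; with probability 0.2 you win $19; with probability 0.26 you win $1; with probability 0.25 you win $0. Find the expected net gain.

-2.79

E[payout] = 35·0.29 + 19·0.2 + 1·0.26 + 0·0.25
 = 10.15 + 3.8 + 0.26 + 0
 = 14.21
Net = 14.21 - 17 = -2.79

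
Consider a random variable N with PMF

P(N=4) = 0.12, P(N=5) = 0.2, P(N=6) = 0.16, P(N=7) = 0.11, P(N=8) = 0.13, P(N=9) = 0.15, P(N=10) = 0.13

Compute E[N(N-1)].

E[N(N-1)] = Σ n(n-1)·P(N=n)
 = 12·0.12 + 20·0.2 + 30·0.16 + 42·0.11 + 56·0.13 + 72·0.15 + 90·0.13
 = 1.44 + 4 + 4.8 + 4.62 + 7.28 + 10.8 + 11.7
 = 44.64

44.64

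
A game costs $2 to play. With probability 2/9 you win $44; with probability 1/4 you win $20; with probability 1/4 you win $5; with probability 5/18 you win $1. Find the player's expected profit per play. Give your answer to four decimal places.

E[payout] = 44·2/9 + 20·1/4 + 5·1/4 + 1·5/18
 = 88/9 + 5 + 5/4 + 5/18
 = 587/36
Net = 587/36 - 2 = 515/36

14.3056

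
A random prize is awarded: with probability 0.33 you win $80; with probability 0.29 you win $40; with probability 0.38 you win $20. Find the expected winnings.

45.6

E[payout] = 80·0.33 + 40·0.29 + 20·0.38
 = 26.4 + 11.6 + 7.6
 = 45.6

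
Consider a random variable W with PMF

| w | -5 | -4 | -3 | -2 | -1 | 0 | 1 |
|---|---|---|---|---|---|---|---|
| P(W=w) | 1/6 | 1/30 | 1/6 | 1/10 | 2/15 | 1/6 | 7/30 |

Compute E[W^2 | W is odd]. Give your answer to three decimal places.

P(W is odd) = 1/6 + 1/6 + 2/15 + 7/30 = 7/10.
E[W^2 | W is odd] = [25·1/6 + 9·1/6 + 1·2/15 + 1·7/30] / (7/10)
 = 181/30 / (7/10)
 = 181/21

8.619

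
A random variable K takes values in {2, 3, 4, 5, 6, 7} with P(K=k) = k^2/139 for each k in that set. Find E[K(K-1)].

E[K(K-1)] = Σ k(k-1)·P(K=k)
 = 2·4/139 + 6·9/139 + 12·16/139 + 20·25/139 + 30·36/139 + 42·49/139
 = 8/139 + 54/139 + 192/139 + 500/139 + 1080/139 + 2058/139
 = 28

28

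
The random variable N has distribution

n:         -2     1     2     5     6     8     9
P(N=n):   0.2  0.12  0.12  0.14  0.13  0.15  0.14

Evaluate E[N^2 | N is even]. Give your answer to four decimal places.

P(N is even) = 0.2 + 0.12 + 0.13 + 0.15 = 0.6.
E[N^2 | N is even] = [4·0.2 + 4·0.12 + 36·0.13 + 64·0.15] / 0.6
 = 15.56 / 0.6
 = 389/15

25.9333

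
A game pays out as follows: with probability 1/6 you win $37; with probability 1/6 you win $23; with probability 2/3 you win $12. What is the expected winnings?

18

E[payout] = 37·1/6 + 23·1/6 + 12·2/3
 = 37/6 + 23/6 + 8
 = 18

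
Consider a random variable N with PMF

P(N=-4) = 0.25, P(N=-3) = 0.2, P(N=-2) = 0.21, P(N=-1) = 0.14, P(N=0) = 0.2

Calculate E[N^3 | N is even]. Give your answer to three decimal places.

P(N is even) = 0.25 + 0.21 + 0.2 = 0.66.
E[N^3 | N is even] = [(-64)·0.25 + (-8)·0.21 + 0·0.2] / 0.66
 = -17.68 / 0.66
 = -884/33

-26.788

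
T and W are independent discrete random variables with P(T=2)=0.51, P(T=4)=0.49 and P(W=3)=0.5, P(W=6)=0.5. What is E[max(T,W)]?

E[max(T,W)] = Σ_t Σ_w max(t,w) · P(T=t)P(W=w)
 = 3·0.255 + 6·0.255 + 4·0.245 + 6·0.245
 = 0.765 + 1.53 + 0.98 + 1.47
 = 4.745

4.745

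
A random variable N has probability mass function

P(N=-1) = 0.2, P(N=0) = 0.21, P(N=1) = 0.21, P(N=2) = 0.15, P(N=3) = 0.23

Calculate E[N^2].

E[N^2] = Σ n^2·P(N=n)
 = 1·0.2 + 0·0.21 + 1·0.21 + 4·0.15 + 9·0.23
 = 0.2 + 0 + 0.21 + 0.6 + 2.07
 = 3.08

3.08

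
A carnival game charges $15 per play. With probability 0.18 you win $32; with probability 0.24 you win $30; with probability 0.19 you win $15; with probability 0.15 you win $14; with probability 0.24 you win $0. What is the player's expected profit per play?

2.91

E[payout] = 32·0.18 + 30·0.24 + 15·0.19 + 14·0.15 + 0·0.24
 = 5.76 + 7.2 + 2.85 + 2.1 + 0
 = 17.91
Net = 17.91 - 15 = 2.91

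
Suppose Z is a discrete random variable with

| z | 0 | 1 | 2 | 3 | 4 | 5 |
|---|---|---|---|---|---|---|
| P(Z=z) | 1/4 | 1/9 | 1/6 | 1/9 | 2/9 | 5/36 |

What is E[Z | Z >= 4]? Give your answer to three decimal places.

P(Z >= 4) = 2/9 + 5/36 = 13/36.
E[Z | Z >= 4] = [4·2/9 + 5·5/36] / (13/36)
 = 19/12 / (13/36)
 = 57/13

4.385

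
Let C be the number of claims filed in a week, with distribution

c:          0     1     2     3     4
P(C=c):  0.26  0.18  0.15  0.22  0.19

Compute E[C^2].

5.8

E[C^2] = Σ c^2·P(C=c)
 = 0·0.26 + 1·0.18 + 4·0.15 + 9·0.22 + 16·0.19
 = 0 + 0.18 + 0.6 + 1.98 + 3.04
 = 5.8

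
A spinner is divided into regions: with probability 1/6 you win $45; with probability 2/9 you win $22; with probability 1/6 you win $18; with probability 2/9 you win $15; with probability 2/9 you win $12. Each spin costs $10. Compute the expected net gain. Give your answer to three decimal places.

E[payout] = 45·1/6 + 22·2/9 + 18·1/6 + 15·2/9 + 12·2/9
 = 15/2 + 44/9 + 3 + 10/3 + 8/3
 = 385/18
Net = 385/18 - 10 = 205/18

11.389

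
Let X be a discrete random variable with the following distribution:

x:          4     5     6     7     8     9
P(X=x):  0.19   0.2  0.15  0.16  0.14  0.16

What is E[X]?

E[X] = Σ x·P(X=x)
 = 4·0.19 + 5·0.2 + 6·0.15 + 7·0.16 + 8·0.14 + 9·0.16
 = 0.76 + 1 + 0.9 + 1.12 + 1.12 + 1.44
 = 6.34

6.34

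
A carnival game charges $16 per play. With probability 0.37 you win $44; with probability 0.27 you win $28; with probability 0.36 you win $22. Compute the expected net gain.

E[payout] = 44·0.37 + 28·0.27 + 22·0.36
 = 16.28 + 7.56 + 7.92
 = 31.76
Net = 31.76 - 16 = 15.76

15.76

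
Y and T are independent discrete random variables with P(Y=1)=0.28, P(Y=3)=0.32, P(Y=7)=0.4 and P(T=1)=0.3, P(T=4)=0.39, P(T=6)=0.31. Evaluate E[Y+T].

E[Y+T] = Σ_y Σ_t (y+t) · P(Y=y)P(T=t)
 = 2·0.084 + 5·0.1092 + 7·0.0868 + 4·0.096 + 7·0.1248 + 9·0.0992 + 8·0.12 + 11·0.156 + 13·0.124
 = 0.168 + 0.546 + 0.6076 + 0.384 + 0.8736 + 0.8928 + 0.96 + 1.716 + 1.612
 = 7.76

7.76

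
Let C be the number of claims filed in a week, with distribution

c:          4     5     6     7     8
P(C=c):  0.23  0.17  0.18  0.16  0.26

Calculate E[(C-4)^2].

6.49

E[(C-4)^2] = Σ (c-4)^2·P(C=c)
 = 0·0.23 + 1·0.17 + 4·0.18 + 9·0.16 + 16·0.26
 = 0 + 0.17 + 0.72 + 1.44 + 4.16
 = 6.49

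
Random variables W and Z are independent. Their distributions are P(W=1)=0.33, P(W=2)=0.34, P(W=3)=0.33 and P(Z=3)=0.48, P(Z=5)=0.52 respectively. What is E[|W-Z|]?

E[|W-Z|] = Σ_w Σ_z |w-z| · P(W=w)P(Z=z)
 = 2·0.1584 + 4·0.1716 + 1·0.1632 + 3·0.1768 + 0·0.1584 + 2·0.1716
 = 0.3168 + 0.6864 + 0.1632 + 0.5304 + 0 + 0.3432
 = 2.04

2.04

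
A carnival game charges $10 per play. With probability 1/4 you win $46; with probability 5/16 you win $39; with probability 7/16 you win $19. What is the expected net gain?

E[payout] = 46·1/4 + 39·5/16 + 19·7/16
 = 23/2 + 195/16 + 133/16
 = 32
Net = 32 - 10 = 22

22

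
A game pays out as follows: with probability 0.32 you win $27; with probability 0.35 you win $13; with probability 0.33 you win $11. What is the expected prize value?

E[payout] = 27·0.32 + 13·0.35 + 11·0.33
 = 8.64 + 4.55 + 3.63
 = 16.82

16.82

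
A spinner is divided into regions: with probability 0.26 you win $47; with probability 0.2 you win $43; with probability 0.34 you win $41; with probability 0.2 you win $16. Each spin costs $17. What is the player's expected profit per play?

20.96

E[payout] = 47·0.26 + 43·0.2 + 41·0.34 + 16·0.2
 = 12.22 + 8.6 + 13.94 + 3.2
 = 37.96
Net = 37.96 - 17 = 20.96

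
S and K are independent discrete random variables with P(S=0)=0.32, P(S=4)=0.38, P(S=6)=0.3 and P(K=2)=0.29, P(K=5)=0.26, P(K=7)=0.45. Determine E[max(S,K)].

5.6764

E[max(S,K)] = Σ_s Σ_k max(s,k) · P(S=s)P(K=k)
 = 2·0.0928 + 5·0.0832 + 7·0.144 + 4·0.1102 + 5·0.0988 + 7·0.171 + 6·0.087 + 6·0.078 + 7·0.135
 = 0.1856 + 0.416 + 1.008 + 0.4408 + 0.494 + 1.197 + 0.522 + 0.468 + 0.945
 = 5.6764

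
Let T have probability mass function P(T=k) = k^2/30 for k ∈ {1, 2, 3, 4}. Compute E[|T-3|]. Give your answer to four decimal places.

E[|T-3|] = Σ |t-3|·P(T=t)
 = 2·1/30 + 1·2/15 + 0·3/10 + 1·8/15
 = 1/15 + 2/15 + 0 + 8/15
 = 11/15

0.7333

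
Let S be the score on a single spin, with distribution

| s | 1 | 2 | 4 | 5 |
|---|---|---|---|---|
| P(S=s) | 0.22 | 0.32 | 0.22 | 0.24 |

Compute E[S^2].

E[S^2] = Σ s^2·P(S=s)
 = 1·0.22 + 4·0.32 + 16·0.22 + 25·0.24
 = 0.22 + 1.28 + 3.52 + 6
 = 11.02

11.02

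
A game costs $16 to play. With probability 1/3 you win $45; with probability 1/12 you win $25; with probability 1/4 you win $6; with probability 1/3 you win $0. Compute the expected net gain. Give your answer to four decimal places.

2.5833

E[payout] = 45·1/3 + 25·1/12 + 6·1/4 + 0·1/3
 = 15 + 25/12 + 3/2 + 0
 = 223/12
Net = 223/12 - 16 = 31/12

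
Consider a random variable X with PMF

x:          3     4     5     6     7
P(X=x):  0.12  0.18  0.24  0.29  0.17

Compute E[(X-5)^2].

1.63

E[(X-5)^2] = Σ (x-5)^2·P(X=x)
 = 4·0.12 + 1·0.18 + 0·0.24 + 1·0.29 + 4·0.17
 = 0.48 + 0.18 + 0 + 0.29 + 0.68
 = 1.63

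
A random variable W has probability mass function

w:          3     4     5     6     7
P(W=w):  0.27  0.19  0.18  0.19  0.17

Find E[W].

4.8

E[W] = Σ w·P(W=w)
 = 3·0.27 + 4·0.19 + 5·0.18 + 6·0.19 + 7·0.17
 = 0.81 + 0.76 + 0.9 + 1.14 + 1.19
 = 4.8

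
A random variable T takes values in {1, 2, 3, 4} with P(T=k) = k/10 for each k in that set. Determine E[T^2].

E[T^2] = Σ t^2·P(T=t)
 = 1·1/10 + 4·1/5 + 9·3/10 + 16·2/5
 = 1/10 + 4/5 + 27/10 + 32/5
 = 10

10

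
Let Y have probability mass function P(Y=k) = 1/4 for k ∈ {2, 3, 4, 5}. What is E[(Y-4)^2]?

E[(Y-4)^2] = Σ (y-4)^2·P(Y=y)
 = 4·1/4 + 1·1/4 + 0·1/4 + 1·1/4
 = 1 + 1/4 + 0 + 1/4
 = 3/2

1.5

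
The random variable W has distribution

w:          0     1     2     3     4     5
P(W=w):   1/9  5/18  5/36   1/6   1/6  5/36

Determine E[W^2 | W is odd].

9

P(W is odd) = 5/18 + 1/6 + 5/36 = 7/12.
E[W^2 | W is odd] = [1·5/18 + 9·1/6 + 25·5/36] / (7/12)
 = 21/4 / (7/12)
 = 9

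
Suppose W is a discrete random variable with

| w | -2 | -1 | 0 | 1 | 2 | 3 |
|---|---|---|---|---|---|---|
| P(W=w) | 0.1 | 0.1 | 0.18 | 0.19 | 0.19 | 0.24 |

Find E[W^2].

3.61

E[W^2] = Σ w^2·P(W=w)
 = 4·0.1 + 1·0.1 + 0·0.18 + 1·0.19 + 4·0.19 + 9·0.24
 = 0.4 + 0.1 + 0 + 0.19 + 0.76 + 2.16
 = 3.61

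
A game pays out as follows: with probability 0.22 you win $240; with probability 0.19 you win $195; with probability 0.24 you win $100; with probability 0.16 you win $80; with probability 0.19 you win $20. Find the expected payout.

E[payout] = 240·0.22 + 195·0.19 + 100·0.24 + 80·0.16 + 20·0.19
 = 52.8 + 37.05 + 24 + 12.8 + 3.8
 = 130.45

130.45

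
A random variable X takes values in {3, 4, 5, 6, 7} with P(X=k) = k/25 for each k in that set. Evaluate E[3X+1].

E[3X+1] = Σ (3x+1)·P(X=x)
 = 10·3/25 + 13·4/25 + 16·1/5 + 19·6/25 + 22·7/25
 = 6/5 + 52/25 + 16/5 + 114/25 + 154/25
 = 86/5

17.2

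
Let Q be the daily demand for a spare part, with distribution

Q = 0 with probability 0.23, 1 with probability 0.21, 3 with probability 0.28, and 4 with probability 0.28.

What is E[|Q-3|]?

E[|Q-3|] = Σ |q-3|·P(Q=q)
 = 3·0.23 + 2·0.21 + 0·0.28 + 1·0.28
 = 0.69 + 0.42 + 0 + 0.28
 = 1.39

1.39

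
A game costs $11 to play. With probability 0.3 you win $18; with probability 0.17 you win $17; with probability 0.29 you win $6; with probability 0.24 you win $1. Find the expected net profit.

E[payout] = 18·0.3 + 17·0.17 + 6·0.29 + 1·0.24
 = 5.4 + 2.89 + 1.74 + 0.24
 = 10.27
Net = 10.27 - 11 = -0.73

-0.73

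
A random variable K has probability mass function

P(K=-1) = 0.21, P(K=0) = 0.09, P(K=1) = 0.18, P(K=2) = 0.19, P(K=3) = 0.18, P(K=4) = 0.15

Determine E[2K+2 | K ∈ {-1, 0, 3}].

P(K ∈ {-1, 0, 3}) = 0.21 + 0.09 + 0.18 = 0.48.
E[2K+2 | K ∈ {-1, 0, 3}] = [0·0.21 + 2·0.09 + 8·0.18] / 0.48
 = 1.62 / 0.48
 = 27/8

3.375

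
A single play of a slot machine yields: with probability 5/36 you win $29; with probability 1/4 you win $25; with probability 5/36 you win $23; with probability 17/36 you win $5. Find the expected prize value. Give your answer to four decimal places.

15.8333

E[payout] = 29·5/36 + 25·1/4 + 23·5/36 + 5·17/36
 = 145/36 + 25/4 + 115/36 + 85/36
 = 95/6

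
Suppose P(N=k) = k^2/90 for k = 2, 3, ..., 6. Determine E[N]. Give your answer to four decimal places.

4.8889

E[N] = Σ n·P(N=n)
 = 2·2/45 + 3·1/10 + 4·8/45 + 5·5/18 + 6·2/5
 = 4/45 + 3/10 + 32/45 + 25/18 + 12/5
 = 44/9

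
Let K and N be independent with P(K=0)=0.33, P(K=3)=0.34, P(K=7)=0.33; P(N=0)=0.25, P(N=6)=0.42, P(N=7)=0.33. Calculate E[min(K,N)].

E[min(K,N)] = Σ_k Σ_n min(k,n) · P(K=k)P(N=n)
 = 0·0.0825 + 0·0.1386 + 0·0.1089 + 0·0.085 + 3·0.1428 + 3·0.1122 + 0·0.0825 + 6·0.1386 + 7·0.1089
 = 0 + 0 + 0 + 0 + 0.4284 + 0.3366 + 0 + 0.8316 + 0.7623
 = 2.3589

2.3589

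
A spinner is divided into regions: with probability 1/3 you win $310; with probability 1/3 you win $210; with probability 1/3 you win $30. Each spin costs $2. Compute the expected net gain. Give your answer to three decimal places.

181.333

E[payout] = 310·1/3 + 210·1/3 + 30·1/3
 = 310/3 + 70 + 10
 = 550/3
Net = 550/3 - 2 = 544/3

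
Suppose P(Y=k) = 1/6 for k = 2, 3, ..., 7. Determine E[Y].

E[Y] = Σ y·P(Y=y)
 = 2·1/6 + 3·1/6 + 4·1/6 + 5·1/6 + 6·1/6 + 7·1/6
 = 1/3 + 1/2 + 2/3 + 5/6 + 1 + 7/6
 = 9/2

4.5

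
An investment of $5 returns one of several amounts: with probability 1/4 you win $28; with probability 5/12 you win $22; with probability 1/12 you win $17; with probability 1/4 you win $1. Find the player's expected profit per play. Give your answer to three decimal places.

E[payout] = 28·1/4 + 22·5/12 + 17·1/12 + 1·1/4
 = 7 + 55/6 + 17/12 + 1/4
 = 107/6
Net = 107/6 - 5 = 77/6

12.833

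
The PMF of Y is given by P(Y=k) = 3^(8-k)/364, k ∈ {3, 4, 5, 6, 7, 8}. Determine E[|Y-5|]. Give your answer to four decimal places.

1.6071

E[|Y-5|] = Σ |y-5|·P(Y=y)
 = 2·243/364 + 1·81/364 + 0·27/364 + 1·9/364 + 2·3/364 + 3·1/364
 = 243/182 + 81/364 + 0 + 9/364 + 3/182 + 3/364
 = 45/28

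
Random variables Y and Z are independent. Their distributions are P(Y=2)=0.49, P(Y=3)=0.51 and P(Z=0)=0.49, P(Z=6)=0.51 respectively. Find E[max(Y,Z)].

4.2899

E[max(Y,Z)] = Σ_y Σ_z max(y,z) · P(Y=y)P(Z=z)
 = 2·0.2401 + 6·0.2499 + 3·0.2499 + 6·0.2601
 = 0.4802 + 1.4994 + 0.7497 + 1.5606
 = 4.2899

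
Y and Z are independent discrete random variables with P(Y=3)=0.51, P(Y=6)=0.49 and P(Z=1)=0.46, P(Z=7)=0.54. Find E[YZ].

18.9528

E[YZ] = Σ_y Σ_z yz · P(Y=y)P(Z=z)
 = 3·0.2346 + 21·0.2754 + 6·0.2254 + 42·0.2646
 = 0.7038 + 5.7834 + 1.3524 + 11.1132
 = 18.9528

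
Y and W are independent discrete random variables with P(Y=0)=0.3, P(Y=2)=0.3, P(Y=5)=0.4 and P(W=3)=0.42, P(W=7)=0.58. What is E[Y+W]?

E[Y+W] = Σ_y Σ_w (y+w) · P(Y=y)P(W=w)
 = 3·0.126 + 7·0.174 + 5·0.126 + 9·0.174 + 8·0.168 + 12·0.232
 = 0.378 + 1.218 + 0.63 + 1.566 + 1.344 + 2.784
 = 7.92

7.92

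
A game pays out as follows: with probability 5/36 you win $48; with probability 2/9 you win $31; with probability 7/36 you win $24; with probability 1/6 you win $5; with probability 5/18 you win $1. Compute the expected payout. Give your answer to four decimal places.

E[payout] = 48·5/36 + 31·2/9 + 24·7/36 + 5·1/6 + 1·5/18
 = 20/3 + 62/9 + 14/3 + 5/6 + 5/18
 = 58/3

19.3333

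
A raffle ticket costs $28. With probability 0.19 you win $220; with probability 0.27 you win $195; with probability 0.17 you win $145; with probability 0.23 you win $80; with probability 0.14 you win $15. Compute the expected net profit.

111.6

E[payout] = 220·0.19 + 195·0.27 + 145·0.17 + 80·0.23 + 15·0.14
 = 41.8 + 52.65 + 24.65 + 18.4 + 2.1
 = 139.6
Net = 139.6 - 28 = 111.6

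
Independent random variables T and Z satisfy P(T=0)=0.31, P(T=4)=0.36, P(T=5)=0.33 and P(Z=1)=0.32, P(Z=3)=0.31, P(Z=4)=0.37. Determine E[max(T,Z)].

3.9363

E[max(T,Z)] = Σ_t Σ_z max(t,z) · P(T=t)P(Z=z)
 = 1·0.0992 + 3·0.0961 + 4·0.1147 + 4·0.1152 + 4·0.1116 + 4·0.1332 + 5·0.1056 + 5·0.1023 + 5·0.1221
 = 0.0992 + 0.2883 + 0.4588 + 0.4608 + 0.4464 + 0.5328 + 0.528 + 0.5115 + 0.6105
 = 3.9363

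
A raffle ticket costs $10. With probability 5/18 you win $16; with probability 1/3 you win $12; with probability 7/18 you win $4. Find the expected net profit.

0

E[payout] = 16·5/18 + 12·1/3 + 4·7/18
 = 40/9 + 4 + 14/9
 = 10
Net = 10 - 10 = 0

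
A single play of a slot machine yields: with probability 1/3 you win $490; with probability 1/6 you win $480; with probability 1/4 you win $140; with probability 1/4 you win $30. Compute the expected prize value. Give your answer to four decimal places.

285.8333

E[payout] = 490·1/3 + 480·1/6 + 140·1/4 + 30·1/4
 = 490/3 + 80 + 35 + 15/2
 = 1715/6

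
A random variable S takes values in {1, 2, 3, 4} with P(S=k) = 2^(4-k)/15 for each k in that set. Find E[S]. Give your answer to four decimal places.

1.7333

E[S] = Σ s·P(S=s)
 = 1·8/15 + 2·4/15 + 3·2/15 + 4·1/15
 = 8/15 + 8/15 + 2/5 + 4/15
 = 26/15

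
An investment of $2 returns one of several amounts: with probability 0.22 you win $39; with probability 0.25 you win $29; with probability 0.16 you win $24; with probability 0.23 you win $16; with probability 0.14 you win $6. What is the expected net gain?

22.19

E[payout] = 39·0.22 + 29·0.25 + 24·0.16 + 16·0.23 + 6·0.14
 = 8.58 + 7.25 + 3.84 + 3.68 + 0.84
 = 24.19
Net = 24.19 - 2 = 22.19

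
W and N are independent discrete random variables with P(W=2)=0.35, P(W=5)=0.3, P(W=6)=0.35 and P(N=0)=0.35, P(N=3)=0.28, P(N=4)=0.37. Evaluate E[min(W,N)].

1.963

E[min(W,N)] = Σ_w Σ_n min(w,n) · P(W=w)P(N=n)
 = 0·0.1225 + 2·0.098 + 2·0.1295 + 0·0.105 + 3·0.084 + 4·0.111 + 0·0.1225 + 3·0.098 + 4·0.1295
 = 0 + 0.196 + 0.259 + 0 + 0.252 + 0.444 + 0 + 0.294 + 0.518
 = 1.963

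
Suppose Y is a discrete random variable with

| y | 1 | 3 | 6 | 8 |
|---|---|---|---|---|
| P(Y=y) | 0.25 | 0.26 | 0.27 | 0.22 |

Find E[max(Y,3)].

E[max(Y,3)] = Σ max(y,3)·P(Y=y)
 = 3·0.25 + 3·0.26 + 6·0.27 + 8·0.22
 = 0.75 + 0.78 + 1.62 + 1.76
 = 4.91

4.91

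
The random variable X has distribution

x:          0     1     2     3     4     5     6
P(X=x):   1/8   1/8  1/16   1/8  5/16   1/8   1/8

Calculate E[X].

3.25

E[X] = Σ x·P(X=x)
 = 0·1/8 + 1·1/8 + 2·1/16 + 3·1/8 + 4·5/16 + 5·1/8 + 6·1/8
 = 0 + 1/8 + 1/8 + 3/8 + 5/4 + 5/8 + 3/4
 = 13/4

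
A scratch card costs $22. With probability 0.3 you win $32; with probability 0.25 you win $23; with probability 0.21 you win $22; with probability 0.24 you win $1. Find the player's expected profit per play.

E[payout] = 32·0.3 + 23·0.25 + 22·0.21 + 1·0.24
 = 9.6 + 5.75 + 4.62 + 0.24
 = 20.21
Net = 20.21 - 22 = -1.79

-1.79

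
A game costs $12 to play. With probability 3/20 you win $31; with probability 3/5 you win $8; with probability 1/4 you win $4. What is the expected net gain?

E[payout] = 31·3/20 + 8·3/5 + 4·1/4
 = 93/20 + 24/5 + 1
 = 209/20
Net = 209/20 - 12 = -31/20

-1.55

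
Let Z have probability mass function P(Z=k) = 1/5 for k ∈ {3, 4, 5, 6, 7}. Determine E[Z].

5

E[Z] = Σ z·P(Z=z)
 = 3·1/5 + 4·1/5 + 5·1/5 + 6·1/5 + 7·1/5
 = 3/5 + 4/5 + 1 + 6/5 + 7/5
 = 5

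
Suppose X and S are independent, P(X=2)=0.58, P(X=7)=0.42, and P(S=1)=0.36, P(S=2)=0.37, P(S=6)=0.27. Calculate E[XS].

11.152

E[XS] = Σ_x Σ_s xs · P(X=x)P(S=s)
 = 2·0.2088 + 4·0.2146 + 12·0.1566 + 7·0.1512 + 14·0.1554 + 42·0.1134
 = 0.4176 + 0.8584 + 1.8792 + 1.0584 + 2.1756 + 4.7628
 = 11.152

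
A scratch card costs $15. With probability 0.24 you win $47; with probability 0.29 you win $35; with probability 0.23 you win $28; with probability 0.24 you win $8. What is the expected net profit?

E[payout] = 47·0.24 + 35·0.29 + 28·0.23 + 8·0.24
 = 11.28 + 10.15 + 6.44 + 1.92
 = 29.79
Net = 29.79 - 15 = 14.79

14.79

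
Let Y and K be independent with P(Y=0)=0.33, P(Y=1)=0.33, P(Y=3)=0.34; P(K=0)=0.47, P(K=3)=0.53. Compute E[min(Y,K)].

E[min(Y,K)] = Σ_y Σ_k min(y,k) · P(Y=y)P(K=k)
 = 0·0.1551 + 0·0.1749 + 0·0.1551 + 1·0.1749 + 0·0.1598 + 3·0.1802
 = 0 + 0 + 0 + 0.1749 + 0 + 0.5406
 = 0.7155

0.7155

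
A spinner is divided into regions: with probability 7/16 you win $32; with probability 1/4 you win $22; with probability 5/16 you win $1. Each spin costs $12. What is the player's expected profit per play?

E[payout] = 32·7/16 + 22·1/4 + 1·5/16
 = 14 + 11/2 + 5/16
 = 317/16
Net = 317/16 - 12 = 125/16

7.8125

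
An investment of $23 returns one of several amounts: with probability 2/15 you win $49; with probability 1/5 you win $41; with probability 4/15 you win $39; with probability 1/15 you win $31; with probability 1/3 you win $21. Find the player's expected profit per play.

11.2

E[payout] = 49·2/15 + 41·1/5 + 39·4/15 + 31·1/15 + 21·1/3
 = 98/15 + 41/5 + 52/5 + 31/15 + 7
 = 171/5
Net = 171/5 - 23 = 56/5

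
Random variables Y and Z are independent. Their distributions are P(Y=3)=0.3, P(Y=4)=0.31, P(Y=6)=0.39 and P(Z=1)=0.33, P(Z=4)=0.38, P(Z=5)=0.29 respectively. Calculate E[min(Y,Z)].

E[min(Y,Z)] = Σ_y Σ_z min(y,z) · P(Y=y)P(Z=z)
 = 1·0.099 + 3·0.114 + 3·0.087 + 1·0.1023 + 4·0.1178 + 4·0.0899 + 1·0.1287 + 4·0.1482 + 5·0.1131
 = 0.099 + 0.342 + 0.261 + 0.1023 + 0.4712 + 0.3596 + 0.1287 + 0.5928 + 0.5655
 = 2.9221

2.9221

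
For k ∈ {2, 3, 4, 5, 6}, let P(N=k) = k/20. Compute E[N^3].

113.7

E[N^3] = Σ n^3·P(N=n)
 = 8·1/10 + 27·3/20 + 64·1/5 + 125·1/4 + 216·3/10
 = 4/5 + 81/20 + 64/5 + 125/4 + 324/5
 = 1137/10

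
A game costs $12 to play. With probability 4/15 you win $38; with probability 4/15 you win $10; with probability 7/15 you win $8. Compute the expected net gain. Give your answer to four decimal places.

4.5333

E[payout] = 38·4/15 + 10·4/15 + 8·7/15
 = 152/15 + 8/3 + 56/15
 = 248/15
Net = 248/15 - 12 = 68/15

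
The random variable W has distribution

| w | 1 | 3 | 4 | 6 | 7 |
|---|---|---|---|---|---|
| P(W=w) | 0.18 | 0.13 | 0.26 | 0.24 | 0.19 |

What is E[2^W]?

E[2^W] = Σ 2^w·P(W=w)
 = 2·0.18 + 8·0.13 + 16·0.26 + 64·0.24 + 128·0.19
 = 0.36 + 1.04 + 4.16 + 15.36 + 24.32
 = 45.24

45.24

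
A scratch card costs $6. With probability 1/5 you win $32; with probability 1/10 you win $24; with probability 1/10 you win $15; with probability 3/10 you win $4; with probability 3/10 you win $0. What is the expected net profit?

E[payout] = 32·1/5 + 24·1/10 + 15·1/10 + 4·3/10 + 0·3/10
 = 32/5 + 12/5 + 3/2 + 6/5 + 0
 = 23/2
Net = 23/2 - 6 = 11/2

5.5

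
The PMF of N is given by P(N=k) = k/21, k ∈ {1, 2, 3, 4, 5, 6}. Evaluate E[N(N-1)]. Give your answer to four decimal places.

E[N(N-1)] = Σ n(n-1)·P(N=n)
 = 0·1/21 + 2·2/21 + 6·1/7 + 12·4/21 + 20·5/21 + 30·2/7
 = 0 + 4/21 + 6/7 + 16/7 + 100/21 + 60/7
 = 50/3

16.6667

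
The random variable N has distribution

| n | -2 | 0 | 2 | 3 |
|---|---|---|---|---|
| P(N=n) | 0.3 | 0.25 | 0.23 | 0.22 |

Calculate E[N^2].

4.1

E[N^2] = Σ n^2·P(N=n)
 = 4·0.3 + 0·0.25 + 4·0.23 + 9·0.22
 = 1.2 + 0 + 0.92 + 1.98
 = 4.1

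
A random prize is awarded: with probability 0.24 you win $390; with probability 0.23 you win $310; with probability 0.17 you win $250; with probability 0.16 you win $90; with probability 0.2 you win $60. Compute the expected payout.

233.8

E[payout] = 390·0.24 + 310·0.23 + 250·0.17 + 90·0.16 + 60·0.2
 = 93.6 + 71.3 + 42.5 + 14.4 + 12
 = 233.8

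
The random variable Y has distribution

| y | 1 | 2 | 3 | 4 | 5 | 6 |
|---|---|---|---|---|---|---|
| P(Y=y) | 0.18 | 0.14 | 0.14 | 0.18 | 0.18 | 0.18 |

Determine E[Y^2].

E[Y^2] = Σ y^2·P(Y=y)
 = 1·0.18 + 4·0.14 + 9·0.14 + 16·0.18 + 25·0.18 + 36·0.18
 = 0.18 + 0.56 + 1.26 + 2.88 + 4.5 + 6.48
 = 15.86

15.86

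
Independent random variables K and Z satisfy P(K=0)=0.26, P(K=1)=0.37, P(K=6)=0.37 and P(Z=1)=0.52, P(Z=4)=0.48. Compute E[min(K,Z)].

E[min(K,Z)] = Σ_k Σ_z min(k,z) · P(K=k)P(Z=z)
 = 0·0.1352 + 0·0.1248 + 1·0.1924 + 1·0.1776 + 1·0.1924 + 4·0.1776
 = 0 + 0 + 0.1924 + 0.1776 + 0.1924 + 0.7104
 = 1.2728

1.2728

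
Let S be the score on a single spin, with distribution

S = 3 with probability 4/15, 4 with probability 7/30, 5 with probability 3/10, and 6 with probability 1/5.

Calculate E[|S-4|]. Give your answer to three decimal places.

0.967

E[|S-4|] = Σ |s-4|·P(S=s)
 = 1·4/15 + 0·7/30 + 1·3/10 + 2·1/5
 = 4/15 + 0 + 3/10 + 2/5
 = 29/30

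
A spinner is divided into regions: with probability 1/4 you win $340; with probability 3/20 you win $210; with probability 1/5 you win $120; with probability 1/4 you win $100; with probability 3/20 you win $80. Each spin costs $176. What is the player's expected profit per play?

E[payout] = 340·1/4 + 210·3/20 + 120·1/5 + 100·1/4 + 80·3/20
 = 85 + 63/2 + 24 + 25 + 12
 = 355/2
Net = 355/2 - 176 = 3/2

1.5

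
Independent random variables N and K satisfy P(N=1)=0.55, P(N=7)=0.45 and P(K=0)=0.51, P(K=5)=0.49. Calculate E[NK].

E[NK] = Σ_n Σ_k nk · P(N=n)P(K=k)
 = 0·0.2805 + 5·0.2695 + 0·0.2295 + 35·0.2205
 = 0 + 1.3475 + 0 + 7.7175
 = 9.065

9.065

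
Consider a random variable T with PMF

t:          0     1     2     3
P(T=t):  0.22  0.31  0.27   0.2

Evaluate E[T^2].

E[T^2] = Σ t^2·P(T=t)
 = 0·0.22 + 1·0.31 + 4·0.27 + 9·0.2
 = 0 + 0.31 + 1.08 + 1.8
 = 3.19

3.19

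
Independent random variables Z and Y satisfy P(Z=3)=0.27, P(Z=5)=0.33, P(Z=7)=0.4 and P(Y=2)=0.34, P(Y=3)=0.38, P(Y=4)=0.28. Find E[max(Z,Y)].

5.3356

E[max(Z,Y)] = Σ_z Σ_y max(z,y) · P(Z=z)P(Y=y)
 = 3·0.0918 + 3·0.1026 + 4·0.0756 + 5·0.1122 + 5·0.1254 + 5·0.0924 + 7·0.136 + 7·0.152 + 7·0.112
 = 0.2754 + 0.3078 + 0.3024 + 0.561 + 0.627 + 0.462 + 0.952 + 1.064 + 0.784
 = 5.3356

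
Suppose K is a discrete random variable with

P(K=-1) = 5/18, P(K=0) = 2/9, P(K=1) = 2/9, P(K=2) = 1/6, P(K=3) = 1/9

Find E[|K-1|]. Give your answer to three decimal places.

E[|K-1|] = Σ |k-1|·P(K=k)
 = 2·5/18 + 1·2/9 + 0·2/9 + 1·1/6 + 2·1/9
 = 5/9 + 2/9 + 0 + 1/6 + 2/9
 = 7/6

1.167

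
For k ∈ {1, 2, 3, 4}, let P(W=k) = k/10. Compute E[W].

3

E[W] = Σ w·P(W=w)
 = 1·1/10 + 2·1/5 + 3·3/10 + 4·2/5
 = 1/10 + 2/5 + 9/10 + 8/5
 = 3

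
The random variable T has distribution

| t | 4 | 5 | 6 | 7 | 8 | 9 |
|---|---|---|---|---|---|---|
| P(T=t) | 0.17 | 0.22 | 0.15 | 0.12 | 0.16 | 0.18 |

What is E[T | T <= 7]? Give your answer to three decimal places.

5.333

P(T <= 7) = 0.17 + 0.22 + 0.15 + 0.12 = 0.66.
E[T | T <= 7] = [4·0.17 + 5·0.22 + 6·0.15 + 7·0.12] / 0.66
 = 3.52 / 0.66
 = 16/3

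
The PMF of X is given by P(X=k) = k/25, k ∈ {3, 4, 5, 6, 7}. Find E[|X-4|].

1.64

E[|X-4|] = Σ |x-4|·P(X=x)
 = 1·3/25 + 0·4/25 + 1·1/5 + 2·6/25 + 3·7/25
 = 3/25 + 0 + 1/5 + 12/25 + 21/25
 = 41/25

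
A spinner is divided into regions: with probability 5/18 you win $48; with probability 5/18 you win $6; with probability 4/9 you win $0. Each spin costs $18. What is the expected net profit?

-3

E[payout] = 48·5/18 + 6·5/18 + 0·4/9
 = 40/3 + 5/3 + 0
 = 15
Net = 15 - 18 = -3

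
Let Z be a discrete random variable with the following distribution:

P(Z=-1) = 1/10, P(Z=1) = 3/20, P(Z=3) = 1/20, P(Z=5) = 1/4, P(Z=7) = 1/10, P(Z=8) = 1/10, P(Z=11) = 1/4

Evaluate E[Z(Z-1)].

42.8

E[Z(Z-1)] = Σ z(z-1)·P(Z=z)
 = 2·1/10 + 0·3/20 + 6·1/20 + 20·1/4 + 42·1/10 + 56·1/10 + 110·1/4
 = 1/5 + 0 + 3/10 + 5 + 21/5 + 28/5 + 55/2
 = 214/5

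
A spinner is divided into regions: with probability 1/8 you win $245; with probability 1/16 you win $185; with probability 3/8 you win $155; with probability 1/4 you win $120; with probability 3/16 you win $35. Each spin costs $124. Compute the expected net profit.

E[payout] = 245·1/8 + 185·1/16 + 155·3/8 + 120·1/4 + 35·3/16
 = 245/8 + 185/16 + 465/8 + 30 + 105/16
 = 1095/8
Net = 1095/8 - 124 = 103/8

12.875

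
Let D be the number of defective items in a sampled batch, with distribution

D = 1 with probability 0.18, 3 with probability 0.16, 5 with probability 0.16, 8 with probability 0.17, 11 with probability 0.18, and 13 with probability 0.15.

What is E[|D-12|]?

E[|D-12|] = Σ |d-12|·P(D=d)
 = 11·0.18 + 9·0.16 + 7·0.16 + 4·0.17 + 1·0.18 + 1·0.15
 = 1.98 + 1.44 + 1.12 + 0.68 + 0.18 + 0.15
 = 5.55

5.55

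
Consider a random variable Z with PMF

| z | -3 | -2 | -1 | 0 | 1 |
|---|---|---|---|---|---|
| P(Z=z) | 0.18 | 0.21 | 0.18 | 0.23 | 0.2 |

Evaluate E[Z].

E[Z] = Σ z·P(Z=z)
 = (-3)·0.18 + (-2)·0.21 + (-1)·0.18 + 0·0.23 + 1·0.2
 = (-0.54) + (-0.42) + (-0.18) + 0 + 0.2
 = -0.94

-0.94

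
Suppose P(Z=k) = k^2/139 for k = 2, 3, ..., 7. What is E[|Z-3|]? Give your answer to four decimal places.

2.6906

E[|Z-3|] = Σ |z-3|·P(Z=z)
 = 1·4/139 + 0·9/139 + 1·16/139 + 2·25/139 + 3·36/139 + 4·49/139
 = 4/139 + 0 + 16/139 + 50/139 + 108/139 + 196/139
 = 374/139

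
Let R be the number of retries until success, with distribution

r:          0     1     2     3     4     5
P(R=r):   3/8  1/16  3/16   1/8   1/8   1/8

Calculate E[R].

1.9375

E[R] = Σ r·P(R=r)
 = 0·3/8 + 1·1/16 + 2·3/16 + 3·1/8 + 4·1/8 + 5·1/8
 = 0 + 1/16 + 3/8 + 3/8 + 1/2 + 5/8
 = 31/16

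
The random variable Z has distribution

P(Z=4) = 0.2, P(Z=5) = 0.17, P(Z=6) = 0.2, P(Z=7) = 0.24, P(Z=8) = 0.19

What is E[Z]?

6.05

E[Z] = Σ z·P(Z=z)
 = 4·0.2 + 5·0.17 + 6·0.2 + 7·0.24 + 8·0.19
 = 0.8 + 0.85 + 1.2 + 1.68 + 1.52
 = 6.05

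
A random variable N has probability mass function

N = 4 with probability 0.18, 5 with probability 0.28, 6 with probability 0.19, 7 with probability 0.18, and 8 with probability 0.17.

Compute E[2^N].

E[2^N] = Σ 2^n·P(N=n)
 = 16·0.18 + 32·0.28 + 64·0.19 + 128·0.18 + 256·0.17
 = 2.88 + 8.96 + 12.16 + 23.04 + 43.52
 = 90.56

90.56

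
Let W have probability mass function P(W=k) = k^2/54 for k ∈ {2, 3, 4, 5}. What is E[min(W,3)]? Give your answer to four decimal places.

2.9259

E[min(W,3)] = Σ min(w,3)·P(W=w)
 = 2·2/27 + 3·1/6 + 3·8/27 + 3·25/54
 = 4/27 + 1/2 + 8/9 + 25/18
 = 79/27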